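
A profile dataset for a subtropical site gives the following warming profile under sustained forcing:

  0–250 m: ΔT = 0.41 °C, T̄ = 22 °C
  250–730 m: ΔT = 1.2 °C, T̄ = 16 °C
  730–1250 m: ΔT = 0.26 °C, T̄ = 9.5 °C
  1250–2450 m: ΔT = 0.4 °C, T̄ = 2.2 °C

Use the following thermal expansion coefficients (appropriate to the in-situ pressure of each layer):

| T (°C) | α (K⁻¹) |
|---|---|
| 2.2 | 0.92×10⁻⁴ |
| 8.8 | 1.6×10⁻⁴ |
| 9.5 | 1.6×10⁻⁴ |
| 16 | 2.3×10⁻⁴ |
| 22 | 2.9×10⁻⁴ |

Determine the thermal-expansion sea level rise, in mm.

about 228 mm

Layer 1 at 22 °C → α = 2.9×10⁻⁴ K⁻¹
Layer 2 at 16 °C → α = 2.3×10⁻⁴ K⁻¹
Layer 3 at 9.5 °C → α = 1.6×10⁻⁴ K⁻¹
Layer 4 at 2.2 °C → α = 0.92×10⁻⁴ K⁻¹
Layer 1: 2.9×10⁻⁴ × 250 × 0.41 = 0.029725 m
250–730 m: 1.2 × 480 × 2.3×10⁻⁴ = 0.13248 m
Layer 3: 1.6×10⁻⁴ × 520 × 0.26 = 0.021632 m
1250–2450 m: 1200 × 0.92×10⁻⁴ × 0.4 = 0.04416 m
Δh = 0.029725 + 0.13248 + 0.021632 + 0.04416 = 0.227997 m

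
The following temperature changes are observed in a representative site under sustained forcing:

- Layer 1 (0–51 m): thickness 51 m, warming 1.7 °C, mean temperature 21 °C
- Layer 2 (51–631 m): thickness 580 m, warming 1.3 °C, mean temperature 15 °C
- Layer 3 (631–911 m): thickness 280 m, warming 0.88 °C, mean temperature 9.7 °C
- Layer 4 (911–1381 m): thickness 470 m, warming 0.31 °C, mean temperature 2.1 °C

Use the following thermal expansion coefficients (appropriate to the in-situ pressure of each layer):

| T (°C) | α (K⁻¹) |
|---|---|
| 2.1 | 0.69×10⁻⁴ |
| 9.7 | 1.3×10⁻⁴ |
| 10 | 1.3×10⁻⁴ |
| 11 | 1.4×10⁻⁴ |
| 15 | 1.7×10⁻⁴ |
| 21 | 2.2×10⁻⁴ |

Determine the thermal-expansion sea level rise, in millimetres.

Δh = 189 mm

Layer 1 at 21 °C → α = 2.2×10⁻⁴ K⁻¹
Layer 2 at 15 °C → α = 1.7×10⁻⁴ K⁻¹
Layer 3 at 9.7 °C → α = 1.3×10⁻⁴ K⁻¹
Layer 4 at 2.1 °C → α = 0.69×10⁻⁴ K⁻¹
0–51 m: 2.2×10⁻⁴ × 51 × 1.7 = 0.019074 m
51–631 m: 580 × 1.7×10⁻⁴ × 1.3 = 0.12818 m
631–911 m: 1.3×10⁻⁴ × 0.88 × 280 = 0.032032 m
Layer 4: 0.31 × 0.69×10⁻⁴ × 470 = 0.0100533 m
Δh = 0.019074 + 0.12818 + 0.032032 + 0.0100533 = 0.1893393 m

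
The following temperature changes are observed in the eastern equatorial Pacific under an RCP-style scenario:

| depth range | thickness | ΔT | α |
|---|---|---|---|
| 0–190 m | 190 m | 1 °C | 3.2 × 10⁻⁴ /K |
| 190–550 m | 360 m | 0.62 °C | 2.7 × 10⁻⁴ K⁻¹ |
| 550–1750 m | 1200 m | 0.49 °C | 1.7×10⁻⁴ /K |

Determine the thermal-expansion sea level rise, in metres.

about 0.221 m

1 × 3.2×10⁻⁴ × 190 = 0.06080 m
360 × 0.62 × 2.7×10⁻⁴ = 0.060264 m
Layer 3: 0.49 × 1200 × 1.7×10⁻⁴ = 0.09996 m
Δh = 0.06080 + 0.060264 + 0.09996 = 0.221024 m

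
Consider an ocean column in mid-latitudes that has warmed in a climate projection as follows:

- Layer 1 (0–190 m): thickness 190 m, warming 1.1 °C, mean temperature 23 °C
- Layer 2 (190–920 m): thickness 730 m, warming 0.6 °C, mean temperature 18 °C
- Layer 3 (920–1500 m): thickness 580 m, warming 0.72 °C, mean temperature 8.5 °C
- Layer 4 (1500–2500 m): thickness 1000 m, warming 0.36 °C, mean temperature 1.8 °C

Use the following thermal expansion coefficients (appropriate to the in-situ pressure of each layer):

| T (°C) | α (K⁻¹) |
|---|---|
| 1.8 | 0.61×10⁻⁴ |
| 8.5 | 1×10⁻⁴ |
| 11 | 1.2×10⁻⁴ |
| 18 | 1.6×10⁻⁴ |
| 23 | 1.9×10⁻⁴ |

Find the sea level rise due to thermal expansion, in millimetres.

Layer 1 at 23 °C → α = 1.9×10⁻⁴ K⁻¹
Layer 2 at 18 °C → α = 1.6×10⁻⁴ K⁻¹
Layer 3 at 8.5 °C → α = 1×10⁻⁴ K⁻¹
Layer 4 at 1.8 °C → α = 0.61×10⁻⁴ K⁻¹
0–190 m: 190 × 1.9×10⁻⁴ × 1.1 = 0.03971 m
190–920 m: 0.6 × 730 × 1.6×10⁻⁴ = 0.07008 m
Layer 3: 0.72 × 1×10⁻⁴ × 580 = 0.04176 m
1000 × 0.36 × 0.61×10⁻⁴ = 0.02196 m
Δh = 0.03971 + 0.07008 + 0.04176 + 0.02196 = 0.17351 m

Δh ≈ 174 mm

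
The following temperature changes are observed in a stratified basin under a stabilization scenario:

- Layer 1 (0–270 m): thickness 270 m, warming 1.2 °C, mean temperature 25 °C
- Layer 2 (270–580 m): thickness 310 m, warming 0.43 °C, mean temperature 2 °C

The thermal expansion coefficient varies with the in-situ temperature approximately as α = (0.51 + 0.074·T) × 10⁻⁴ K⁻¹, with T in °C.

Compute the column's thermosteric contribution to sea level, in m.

0.085 m of thermosteric rise

Layer 1: α = (0.51 + 0.074×25)×10⁻⁴ = 2.36×10⁻⁴ K⁻¹
Layer 2: α = (0.51 + 0.074×2)×10⁻⁴ = 0.658×10⁻⁴ K⁻¹
0–270 m: 270 × 1.2 × 2.36×10⁻⁴ = 0.076464 m
0.658×10⁻⁴ × 0.43 × 310 = 0.00877114 m
Δh = 0.076464 + 0.00877114 = 0.08523514 m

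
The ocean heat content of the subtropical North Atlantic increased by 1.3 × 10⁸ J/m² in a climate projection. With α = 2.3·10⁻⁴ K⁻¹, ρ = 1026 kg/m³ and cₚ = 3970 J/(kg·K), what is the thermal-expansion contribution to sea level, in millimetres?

Δh = αQ/(ρcₚ) = 2.3×10⁻⁴ × 1.3×10⁸ / (1026 × 3970) ≈ 0.0073406 m

Δh ≈ 7.34 mm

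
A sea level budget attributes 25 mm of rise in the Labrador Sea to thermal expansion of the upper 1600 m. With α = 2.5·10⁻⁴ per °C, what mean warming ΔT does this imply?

ΔT = Δh/(αH) = 0.025 / (2.5×10⁻⁴ × 1600) = 0.06250 K

ΔT ≈ 0.0625 K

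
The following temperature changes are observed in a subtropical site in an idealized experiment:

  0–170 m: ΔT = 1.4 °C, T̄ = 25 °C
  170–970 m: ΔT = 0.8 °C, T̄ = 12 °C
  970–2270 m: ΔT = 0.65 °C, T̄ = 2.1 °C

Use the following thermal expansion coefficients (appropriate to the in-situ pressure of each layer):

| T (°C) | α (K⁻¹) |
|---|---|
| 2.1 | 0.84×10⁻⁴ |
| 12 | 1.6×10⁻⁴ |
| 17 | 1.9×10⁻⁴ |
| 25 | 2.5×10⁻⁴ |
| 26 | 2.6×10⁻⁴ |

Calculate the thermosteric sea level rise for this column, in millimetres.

Layer 1 at 25 °C → α = 2.5×10⁻⁴ K⁻¹
Layer 2 at 12 °C → α = 1.6×10⁻⁴ K⁻¹
Layer 3 at 2.1 °C → α = 0.84×10⁻⁴ K⁻¹
2.5×10⁻⁴ × 1.4 × 170 = 0.05950 m
170–970 m: 1.6×10⁻⁴ × 0.8 × 800 = 0.10240 m
Layer 3: 1300 × 0.84×10⁻⁴ × 0.65 = 0.07098 m
Δh = 0.05950 + 0.10240 + 0.07098 = 0.23288 m

233 mm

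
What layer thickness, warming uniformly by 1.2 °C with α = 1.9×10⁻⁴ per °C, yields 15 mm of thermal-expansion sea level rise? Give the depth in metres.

H = Δh/(αΔT) = 0.015 / (1.9×10⁻⁴ × 1.2) ≈ 65.79 m

65.8 m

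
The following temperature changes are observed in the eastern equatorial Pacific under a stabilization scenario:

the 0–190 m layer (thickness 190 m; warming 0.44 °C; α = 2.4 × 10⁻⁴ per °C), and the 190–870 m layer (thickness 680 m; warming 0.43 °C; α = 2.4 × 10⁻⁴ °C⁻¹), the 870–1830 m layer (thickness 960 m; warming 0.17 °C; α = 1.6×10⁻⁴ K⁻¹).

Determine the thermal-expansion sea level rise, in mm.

about 116 mm

190 × 2.4×10⁻⁴ × 0.44 = 0.020064 m
190–870 m: 0.43 × 2.4×10⁻⁴ × 680 = 0.070176 m
1.6×10⁻⁴ × 0.17 × 960 = 0.026112 m
Δh = 0.020064 + 0.070176 + 0.026112 = 0.116352 m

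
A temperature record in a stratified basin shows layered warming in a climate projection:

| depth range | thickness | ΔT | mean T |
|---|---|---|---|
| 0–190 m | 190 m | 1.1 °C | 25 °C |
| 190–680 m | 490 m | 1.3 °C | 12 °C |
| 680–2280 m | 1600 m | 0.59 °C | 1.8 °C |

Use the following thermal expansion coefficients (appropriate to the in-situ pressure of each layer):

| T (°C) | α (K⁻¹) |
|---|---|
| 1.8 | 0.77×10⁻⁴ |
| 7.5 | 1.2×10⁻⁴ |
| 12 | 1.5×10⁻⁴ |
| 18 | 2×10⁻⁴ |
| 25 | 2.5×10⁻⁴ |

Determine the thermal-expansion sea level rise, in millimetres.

about 220 mm

Layer 1 at 25 °C → α = 2.5×10⁻⁴ K⁻¹
Layer 2 at 12 °C → α = 1.5×10⁻⁴ K⁻¹
Layer 3 at 1.8 °C → α = 0.77×10⁻⁴ K⁻¹
Layer 1: 190 × 2.5×10⁻⁴ × 1.1 = 0.05225 m
490 × 1.5×10⁻⁴ × 1.3 = 0.09555 m
0.77×10⁻⁴ × 1600 × 0.59 = 0.072688 m
Δh = 0.05225 + 0.09555 + 0.072688 = 0.220488 m ≈ 220 mm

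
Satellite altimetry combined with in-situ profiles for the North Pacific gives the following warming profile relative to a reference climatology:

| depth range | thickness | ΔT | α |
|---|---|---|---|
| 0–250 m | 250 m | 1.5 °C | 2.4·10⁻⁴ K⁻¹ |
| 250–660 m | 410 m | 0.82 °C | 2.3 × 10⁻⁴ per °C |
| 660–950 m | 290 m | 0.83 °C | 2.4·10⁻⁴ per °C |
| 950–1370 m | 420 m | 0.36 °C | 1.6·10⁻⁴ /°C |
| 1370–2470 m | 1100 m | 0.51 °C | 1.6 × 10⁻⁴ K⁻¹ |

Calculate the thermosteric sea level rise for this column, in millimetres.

about 339 mm

0–250 m: 2.4×10⁻⁴ × 250 × 1.5 = 0.09000 m
410 × 2.3×10⁻⁴ × 0.82 = 0.077326 m
2.4×10⁻⁴ × 0.83 × 290 = 0.057768 m
Layer 4: 420 × 1.6×10⁻⁴ × 0.36 = 0.024192 m
Layer 5: 0.51 × 1.6×10⁻⁴ × 1100 = 0.08976 m
Δh = 0.09000 + 0.077326 + 0.057768 + 0.024192 + 0.08976 = 0.339046 m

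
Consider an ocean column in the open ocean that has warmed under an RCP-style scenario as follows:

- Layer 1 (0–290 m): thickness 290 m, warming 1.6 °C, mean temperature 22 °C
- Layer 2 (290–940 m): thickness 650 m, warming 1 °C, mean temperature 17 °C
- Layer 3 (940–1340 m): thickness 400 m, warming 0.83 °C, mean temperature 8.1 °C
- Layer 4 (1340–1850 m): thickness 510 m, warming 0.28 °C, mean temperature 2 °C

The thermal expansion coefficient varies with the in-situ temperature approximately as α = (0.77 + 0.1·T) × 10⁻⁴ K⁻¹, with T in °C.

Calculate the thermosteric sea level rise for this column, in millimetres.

Layer 1: α = (0.77 + 0.1×22)×10⁻⁴ = 2.97×10⁻⁴ K⁻¹
Layer 2: α = (0.77 + 0.1×17)×10⁻⁴ = 2.47×10⁻⁴ K⁻¹
Layer 3: α = (0.77 + 0.1×8.1)×10⁻⁴ = 1.58×10⁻⁴ K⁻¹
Layer 4: α = (0.77 + 0.1×2)×10⁻⁴ = 0.97×10⁻⁴ K⁻¹
1.6 × 2.97×10⁻⁴ × 290 = 0.137808 m
650 × 2.47×10⁻⁴ × 1 = 0.16055 m
940–1340 m: 400 × 1.58×10⁻⁴ × 0.83 = 0.052456 m
0.97×10⁻⁴ × 0.28 × 510 = 0.0138516 m
Δh = 0.137808 + 0.16055 + 0.052456 + 0.0138516 = 0.3646656 m

365 mm of thermosteric rise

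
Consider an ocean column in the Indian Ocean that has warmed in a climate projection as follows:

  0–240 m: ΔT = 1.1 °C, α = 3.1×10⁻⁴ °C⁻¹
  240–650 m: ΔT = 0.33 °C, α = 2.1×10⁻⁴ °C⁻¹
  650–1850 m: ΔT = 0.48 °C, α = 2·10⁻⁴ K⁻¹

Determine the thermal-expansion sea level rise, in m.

0–240 m: 3.1×10⁻⁴ × 1.1 × 240 = 0.08184 m
410 × 2.1×10⁻⁴ × 0.33 = 0.028413 m
Layer 3: 1200 × 0.48 × 2×10⁻⁴ = 0.11520 m
Δh = 0.08184 + 0.028413 + 0.11520 = 0.225453 m

0.23 m of thermosteric rise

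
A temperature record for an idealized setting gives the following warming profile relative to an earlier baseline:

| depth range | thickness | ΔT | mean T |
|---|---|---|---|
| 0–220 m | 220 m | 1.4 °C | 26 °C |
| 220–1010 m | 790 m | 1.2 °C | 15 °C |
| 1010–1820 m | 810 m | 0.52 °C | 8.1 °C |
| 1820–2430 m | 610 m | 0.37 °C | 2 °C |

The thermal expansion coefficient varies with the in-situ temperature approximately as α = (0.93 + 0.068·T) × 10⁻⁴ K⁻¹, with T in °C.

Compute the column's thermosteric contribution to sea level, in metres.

0.35 m of thermosteric rise

Layer 1: α = (0.93 + 0.068×26)×10⁻⁴ = 2.698×10⁻⁴ K⁻¹
Layer 2: α = (0.93 + 0.068×15)×10⁻⁴ = 1.95×10⁻⁴ K⁻¹
Layer 3: α = (0.93 + 0.068×8.1)×10⁻⁴ = 1.4808×10⁻⁴ K⁻¹
Layer 4: α = (0.93 + 0.068×2)×10⁻⁴ = 1.066×10⁻⁴ K⁻¹
220 × 1.4 × 2.698×10⁻⁴ = 0.0830984 m
Layer 2: 1.2 × 790 × 1.95×10⁻⁴ = 0.18486 m
1010–1820 m: 810 × 0.52 × 1.4808×10⁻⁴ = 0.062371296 m
1.066×10⁻⁴ × 0.37 × 610 = 0.02405962 m
Δh = 0.0830984 + 0.18486 + 0.062371296 + 0.02405962 = 0.354389316 m ≈ 0.35 m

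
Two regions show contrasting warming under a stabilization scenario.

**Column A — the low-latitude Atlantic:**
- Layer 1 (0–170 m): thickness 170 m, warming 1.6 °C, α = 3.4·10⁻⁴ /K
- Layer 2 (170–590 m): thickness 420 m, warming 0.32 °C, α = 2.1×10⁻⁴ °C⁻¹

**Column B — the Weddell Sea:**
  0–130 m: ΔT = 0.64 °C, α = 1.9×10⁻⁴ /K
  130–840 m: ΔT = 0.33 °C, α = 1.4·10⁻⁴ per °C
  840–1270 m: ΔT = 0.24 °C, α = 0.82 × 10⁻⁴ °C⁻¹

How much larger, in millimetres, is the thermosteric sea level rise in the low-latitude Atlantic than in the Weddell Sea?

A 3.4×10⁻⁴ × 170 × 1.6 = 0.09248 m
A 170–590 m: 2.1×10⁻⁴ × 420 × 0.32 = 0.028224 m
A total: 0.120704 m
B Layer 1: 0.64 × 1.9×10⁻⁴ × 130 = 0.015808 m
B 710 × 0.33 × 1.4×10⁻⁴ = 0.032802 m
B Layer 3: 0.82×10⁻⁴ × 0.24 × 430 = 0.0084624 m
B total: 0.0570724 m
Difference: 0.120704 − 0.0570724 = 0.0636316 m

Δh_A − Δh_B ≈ 64 mm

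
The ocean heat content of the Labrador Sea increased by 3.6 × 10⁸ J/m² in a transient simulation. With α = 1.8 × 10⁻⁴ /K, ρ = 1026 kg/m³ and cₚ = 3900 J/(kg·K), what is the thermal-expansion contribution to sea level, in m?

Δh ≈ 0.0162 m

Δh = αQ/(ρcₚ) = 1.8×10⁻⁴ × 3.6×10⁸ / (1026 × 3900) ≈ 0.016194 m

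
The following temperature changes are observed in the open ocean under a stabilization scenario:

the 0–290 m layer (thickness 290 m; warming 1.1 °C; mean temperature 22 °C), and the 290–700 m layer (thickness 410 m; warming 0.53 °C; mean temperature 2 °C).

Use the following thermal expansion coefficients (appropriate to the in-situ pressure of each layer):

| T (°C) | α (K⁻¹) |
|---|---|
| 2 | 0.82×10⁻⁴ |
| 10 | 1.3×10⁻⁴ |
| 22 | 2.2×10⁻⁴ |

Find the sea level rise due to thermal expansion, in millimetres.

88.0 mm of thermosteric rise

Layer 1 at 22 °C → α = 2.2×10⁻⁴ K⁻¹
Layer 2 at 2 °C → α = 0.82×10⁻⁴ K⁻¹
1.1 × 2.2×10⁻⁴ × 290 = 0.07018 m
0.53 × 0.82×10⁻⁴ × 410 = 0.0178186 m
Δh = 0.07018 + 0.0178186 = 0.0879986 m ≈ 88.0 mm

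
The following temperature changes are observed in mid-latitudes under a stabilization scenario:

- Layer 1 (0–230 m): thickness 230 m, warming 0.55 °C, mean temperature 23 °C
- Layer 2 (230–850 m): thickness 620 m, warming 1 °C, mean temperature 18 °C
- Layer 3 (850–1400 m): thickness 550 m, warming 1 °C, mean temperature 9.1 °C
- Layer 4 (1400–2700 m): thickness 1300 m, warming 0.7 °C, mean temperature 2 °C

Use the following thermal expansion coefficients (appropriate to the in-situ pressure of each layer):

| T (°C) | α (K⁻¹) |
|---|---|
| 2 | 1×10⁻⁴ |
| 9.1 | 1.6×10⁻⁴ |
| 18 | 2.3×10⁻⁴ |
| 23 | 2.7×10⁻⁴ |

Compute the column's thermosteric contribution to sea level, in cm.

Layer 1 at 23 °C → α = 2.7×10⁻⁴ K⁻¹
Layer 2 at 18 °C → α = 2.3×10⁻⁴ K⁻¹
Layer 3 at 9.1 °C → α = 1.6×10⁻⁴ K⁻¹
Layer 4 at 2 °C → α = 1×10⁻⁴ K⁻¹
0–230 m: 0.55 × 230 × 2.7×10⁻⁴ = 0.034155 m
230–850 m: 2.3×10⁻⁴ × 620 × 1 = 0.14260 m
Layer 3: 550 × 1.6×10⁻⁴ × 1 = 0.08800 m
Layer 4: 1×10⁻⁴ × 1300 × 0.7 = 0.09100 m
Δh = 0.034155 + 0.14260 + 0.08800 + 0.09100 = 0.355755 m ≈ 35.6 cm

35.6 cm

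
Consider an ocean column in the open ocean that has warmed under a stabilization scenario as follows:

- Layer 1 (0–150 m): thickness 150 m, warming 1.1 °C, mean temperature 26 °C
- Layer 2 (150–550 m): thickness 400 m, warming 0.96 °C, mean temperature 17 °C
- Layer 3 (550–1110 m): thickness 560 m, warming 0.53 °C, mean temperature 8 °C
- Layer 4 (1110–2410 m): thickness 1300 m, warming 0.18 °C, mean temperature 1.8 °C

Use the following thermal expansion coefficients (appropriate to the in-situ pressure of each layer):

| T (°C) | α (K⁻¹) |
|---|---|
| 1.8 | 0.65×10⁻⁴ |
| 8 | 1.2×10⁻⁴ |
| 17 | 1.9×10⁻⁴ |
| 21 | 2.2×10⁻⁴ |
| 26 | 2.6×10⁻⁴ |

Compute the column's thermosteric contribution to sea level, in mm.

Layer 1 at 26 °C → α = 2.6×10⁻⁴ K⁻¹
Layer 2 at 17 °C → α = 1.9×10⁻⁴ K⁻¹
Layer 3 at 8 °C → α = 1.2×10⁻⁴ K⁻¹
Layer 4 at 1.8 °C → α = 0.65×10⁻⁴ K⁻¹
Layer 1: 1.1 × 150 × 2.6×10⁻⁴ = 0.04290 m
150–550 m: 400 × 1.9×10⁻⁴ × 0.96 = 0.07296 m
Layer 3: 0.53 × 1.2×10⁻⁴ × 560 = 0.035616 m
1110–2410 m: 0.65×10⁻⁴ × 0.18 × 1300 = 0.01521 m
Δh = 0.04290 + 0.07296 + 0.035616 + 0.01521 = 0.166686 m ≈ 167 mm

Δh ≈ 167 mm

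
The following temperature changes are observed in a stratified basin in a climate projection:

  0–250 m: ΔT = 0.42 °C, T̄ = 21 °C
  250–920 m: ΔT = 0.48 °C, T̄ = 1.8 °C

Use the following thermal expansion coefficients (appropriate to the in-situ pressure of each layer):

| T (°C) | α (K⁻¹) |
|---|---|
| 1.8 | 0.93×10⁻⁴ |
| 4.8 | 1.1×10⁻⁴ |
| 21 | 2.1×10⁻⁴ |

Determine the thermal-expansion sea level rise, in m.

Layer 1 at 21 °C → α = 2.1×10⁻⁴ K⁻¹
Layer 2 at 1.8 °C → α = 0.93×10⁻⁴ K⁻¹
0–250 m: 250 × 2.1×10⁻⁴ × 0.42 = 0.02205 m
0.93×10⁻⁴ × 670 × 0.48 = 0.0299088 m
Δh = 0.02205 + 0.0299088 = 0.0519588 m

Δh = 0.0520 m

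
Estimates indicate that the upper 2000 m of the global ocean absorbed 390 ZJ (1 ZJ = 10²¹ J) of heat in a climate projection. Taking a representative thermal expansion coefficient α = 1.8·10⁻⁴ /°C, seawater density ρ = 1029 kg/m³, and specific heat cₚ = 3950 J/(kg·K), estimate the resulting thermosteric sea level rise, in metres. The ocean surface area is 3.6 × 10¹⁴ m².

about 0.0480 m

Per unit area: Q = 390×10²¹ / (3.6×10¹⁴) ≈ 1.083×10⁹ J/m²
Δh = αQ/(ρcₚ) = 1.8×10⁻⁴ × 1.083×10⁹ / (1029 × 3950) ≈ 0.047961 m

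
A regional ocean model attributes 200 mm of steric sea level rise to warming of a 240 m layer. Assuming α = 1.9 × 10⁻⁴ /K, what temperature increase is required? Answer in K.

ΔT = Δh/(αH) = 0.2 / (1.9×10⁻⁴ × 240) ≈ 4.386 K

about 4.39 K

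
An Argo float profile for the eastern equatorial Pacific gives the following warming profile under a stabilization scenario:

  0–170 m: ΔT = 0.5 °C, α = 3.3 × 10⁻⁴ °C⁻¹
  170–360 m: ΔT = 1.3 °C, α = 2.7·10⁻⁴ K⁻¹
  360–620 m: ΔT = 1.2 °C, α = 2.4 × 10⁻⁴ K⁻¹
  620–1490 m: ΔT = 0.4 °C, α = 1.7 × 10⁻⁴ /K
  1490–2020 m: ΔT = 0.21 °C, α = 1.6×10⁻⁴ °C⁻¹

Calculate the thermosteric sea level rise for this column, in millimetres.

0–170 m: 0.5 × 3.3×10⁻⁴ × 170 = 0.02805 m
170–360 m: 2.7×10⁻⁴ × 1.3 × 190 = 0.06669 m
360–620 m: 260 × 2.4×10⁻⁴ × 1.2 = 0.07488 m
620–1490 m: 1.7×10⁻⁴ × 0.4 × 870 = 0.05916 m
Layer 5: 1.6×10⁻⁴ × 530 × 0.21 = 0.017808 m
Δh = 0.02805 + 0.06669 + 0.07488 + 0.05916 + 0.017808 = 0.246588 m

Δh = 250 mm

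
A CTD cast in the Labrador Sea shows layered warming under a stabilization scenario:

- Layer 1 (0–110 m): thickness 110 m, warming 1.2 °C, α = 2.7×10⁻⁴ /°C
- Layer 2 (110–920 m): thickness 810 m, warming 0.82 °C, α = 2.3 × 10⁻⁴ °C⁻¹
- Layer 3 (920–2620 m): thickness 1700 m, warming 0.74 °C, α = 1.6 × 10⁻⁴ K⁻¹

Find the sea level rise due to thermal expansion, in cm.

2.7×10⁻⁴ × 110 × 1.2 = 0.03564 m
Layer 2: 0.82 × 2.3×10⁻⁴ × 810 = 0.152766 m
1700 × 1.6×10⁻⁴ × 0.74 = 0.20128 m
Δh = 0.03564 + 0.152766 + 0.20128 = 0.389686 m

about 39.0 cm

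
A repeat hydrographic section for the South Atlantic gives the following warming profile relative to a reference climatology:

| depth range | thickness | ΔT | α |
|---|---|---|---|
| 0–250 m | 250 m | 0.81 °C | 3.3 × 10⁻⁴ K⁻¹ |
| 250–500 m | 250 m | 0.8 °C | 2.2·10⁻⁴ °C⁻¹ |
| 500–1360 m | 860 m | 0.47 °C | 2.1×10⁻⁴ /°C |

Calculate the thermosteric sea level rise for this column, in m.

0.196 m of thermosteric rise

0–250 m: 0.81 × 250 × 3.3×10⁻⁴ = 0.066825 m
2.2×10⁻⁴ × 0.8 × 250 = 0.04400 m
Layer 3: 860 × 0.47 × 2.1×10⁻⁴ = 0.084882 m
Δh = 0.066825 + 0.04400 + 0.084882 = 0.195707 m ≈ 0.196 m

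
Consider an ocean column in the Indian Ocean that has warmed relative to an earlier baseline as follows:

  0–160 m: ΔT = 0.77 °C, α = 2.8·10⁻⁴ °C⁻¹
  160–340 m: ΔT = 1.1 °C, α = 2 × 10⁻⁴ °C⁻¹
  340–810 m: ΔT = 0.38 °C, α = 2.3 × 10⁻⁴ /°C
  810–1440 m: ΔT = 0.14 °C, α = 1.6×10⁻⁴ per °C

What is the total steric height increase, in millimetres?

Δh = 130 mm

2.8×10⁻⁴ × 0.77 × 160 = 0.034496 m
160–340 m: 1.1 × 180 × 2×10⁻⁴ = 0.03960 m
2.3×10⁻⁴ × 0.38 × 470 = 0.041078 m
1.6×10⁻⁴ × 0.14 × 630 = 0.014112 m
Δh = 0.034496 + 0.03960 + 0.041078 + 0.014112 = 0.129286 m ≈ 130 mm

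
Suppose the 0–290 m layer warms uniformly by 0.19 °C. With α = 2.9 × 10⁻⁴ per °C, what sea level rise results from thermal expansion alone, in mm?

Δh = αΔT·H = 2.9×10⁻⁴ × 0.19 × 290 = 0.015979 m

Δh ≈ 16 mm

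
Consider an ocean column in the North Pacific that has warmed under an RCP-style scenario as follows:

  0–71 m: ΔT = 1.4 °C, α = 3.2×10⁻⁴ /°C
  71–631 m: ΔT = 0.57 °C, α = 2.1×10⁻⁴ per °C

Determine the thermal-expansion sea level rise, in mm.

Δh ≈ 99 mm

3.2×10⁻⁴ × 1.4 × 71 = 0.031808 m
2.1×10⁻⁴ × 560 × 0.57 = 0.067032 m
Δh = 0.031808 + 0.067032 = 0.09884 m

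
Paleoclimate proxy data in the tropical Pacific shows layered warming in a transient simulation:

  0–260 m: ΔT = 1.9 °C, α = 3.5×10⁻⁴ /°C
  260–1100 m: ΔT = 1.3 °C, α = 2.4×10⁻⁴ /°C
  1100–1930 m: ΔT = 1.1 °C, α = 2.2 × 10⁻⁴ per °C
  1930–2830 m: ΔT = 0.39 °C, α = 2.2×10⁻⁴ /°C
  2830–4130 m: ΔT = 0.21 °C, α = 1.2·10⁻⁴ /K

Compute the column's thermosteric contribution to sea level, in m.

260 × 3.5×10⁻⁴ × 1.9 = 0.17290 m
Layer 2: 840 × 2.4×10⁻⁴ × 1.3 = 0.26208 m
Layer 3: 1.1 × 2.2×10⁻⁴ × 830 = 0.20086 m
Layer 4: 2.2×10⁻⁴ × 0.39 × 900 = 0.07722 m
1.2×10⁻⁴ × 1300 × 0.21 = 0.03276 m
Δh = 0.17290 + 0.26208 + 0.20086 + 0.07722 + 0.03276 = 0.74582 m

0.746 m of thermosteric rise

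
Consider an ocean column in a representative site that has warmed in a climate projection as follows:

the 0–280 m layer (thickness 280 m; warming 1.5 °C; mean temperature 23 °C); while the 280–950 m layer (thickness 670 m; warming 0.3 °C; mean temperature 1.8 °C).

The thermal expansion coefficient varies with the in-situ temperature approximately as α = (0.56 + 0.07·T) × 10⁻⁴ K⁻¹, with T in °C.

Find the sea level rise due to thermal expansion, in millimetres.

Layer 1: α = (0.56 + 0.07×23)×10⁻⁴ = 2.17×10⁻⁴ K⁻¹
Layer 2: α = (0.56 + 0.07×1.8)×10⁻⁴ = 0.686×10⁻⁴ K⁻¹
1.5 × 2.17×10⁻⁴ × 280 = 0.09114 m
280–950 m: 0.686×10⁻⁴ × 0.3 × 670 = 0.0137886 m
Δh = 0.09114 + 0.0137886 = 0.1049286 m ≈ 105 mm

105 mm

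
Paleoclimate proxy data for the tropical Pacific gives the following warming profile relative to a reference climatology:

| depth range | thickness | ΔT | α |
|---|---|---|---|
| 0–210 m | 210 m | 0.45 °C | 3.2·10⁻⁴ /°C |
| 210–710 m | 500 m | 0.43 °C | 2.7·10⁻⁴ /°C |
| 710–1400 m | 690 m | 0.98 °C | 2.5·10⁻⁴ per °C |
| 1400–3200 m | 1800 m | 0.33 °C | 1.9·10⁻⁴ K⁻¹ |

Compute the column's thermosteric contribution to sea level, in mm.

3.2×10⁻⁴ × 0.45 × 210 = 0.03024 m
Layer 2: 500 × 2.7×10⁻⁴ × 0.43 = 0.05805 m
0.98 × 690 × 2.5×10⁻⁴ = 0.16905 m
Layer 4: 0.33 × 1.9×10⁻⁴ × 1800 = 0.11286 m
Δh = 0.03024 + 0.05805 + 0.16905 + 0.11286 = 0.37020 m

Δh ≈ 370 mm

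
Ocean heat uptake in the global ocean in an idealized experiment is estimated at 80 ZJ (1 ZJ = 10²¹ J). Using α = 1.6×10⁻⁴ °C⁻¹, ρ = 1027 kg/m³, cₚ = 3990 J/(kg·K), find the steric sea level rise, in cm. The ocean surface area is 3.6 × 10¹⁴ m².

Δh = 0.868 cm

Per unit area: Q = 80×10²¹ / (3.6×10¹⁴) ≈ 2.222×10⁸ J/m²
Δh = αQ/(ρcₚ) = 1.6×10⁻⁴ × 2.222×10⁸ / (1027 × 3990) ≈ 0.008676 m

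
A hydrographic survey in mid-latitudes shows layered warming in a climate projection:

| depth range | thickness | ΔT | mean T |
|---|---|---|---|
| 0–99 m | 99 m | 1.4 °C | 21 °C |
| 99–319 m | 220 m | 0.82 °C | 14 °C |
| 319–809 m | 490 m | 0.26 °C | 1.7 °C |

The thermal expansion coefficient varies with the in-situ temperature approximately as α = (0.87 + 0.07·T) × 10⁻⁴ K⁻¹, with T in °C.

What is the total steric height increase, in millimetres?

Layer 1: α = (0.87 + 0.07×21)×10⁻⁴ = 2.34×10⁻⁴ K⁻¹
Layer 2: α = (0.87 + 0.07×14)×10⁻⁴ = 1.85×10⁻⁴ K⁻¹
Layer 3: α = (0.87 + 0.07×1.7)×10⁻⁴ = 0.989×10⁻⁴ K⁻¹
99 × 1.4 × 2.34×10⁻⁴ = 0.0324324 m
Layer 2: 1.85×10⁻⁴ × 0.82 × 220 = 0.033374 m
Layer 3: 0.989×10⁻⁴ × 490 × 0.26 = 0.01259986 m
Δh = 0.0324324 + 0.033374 + 0.01259986 = 0.07840626 m ≈ 78 mm

78 mm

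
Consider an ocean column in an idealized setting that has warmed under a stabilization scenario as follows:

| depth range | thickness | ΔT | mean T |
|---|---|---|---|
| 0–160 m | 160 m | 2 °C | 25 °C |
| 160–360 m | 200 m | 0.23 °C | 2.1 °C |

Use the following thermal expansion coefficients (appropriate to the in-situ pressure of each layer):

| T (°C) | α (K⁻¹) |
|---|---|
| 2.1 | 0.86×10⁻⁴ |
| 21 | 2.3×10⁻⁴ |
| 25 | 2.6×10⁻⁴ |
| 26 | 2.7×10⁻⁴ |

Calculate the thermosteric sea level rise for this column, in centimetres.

8.7 cm of thermosteric rise

Layer 1 at 25 °C → α = 2.6×10⁻⁴ K⁻¹
Layer 2 at 2.1 °C → α = 0.86×10⁻⁴ K⁻¹
2 × 160 × 2.6×10⁻⁴ = 0.08320 m
0.23 × 200 × 0.86×10⁻⁴ = 0.003956 m
Δh = 0.08320 + 0.003956 = 0.087156 m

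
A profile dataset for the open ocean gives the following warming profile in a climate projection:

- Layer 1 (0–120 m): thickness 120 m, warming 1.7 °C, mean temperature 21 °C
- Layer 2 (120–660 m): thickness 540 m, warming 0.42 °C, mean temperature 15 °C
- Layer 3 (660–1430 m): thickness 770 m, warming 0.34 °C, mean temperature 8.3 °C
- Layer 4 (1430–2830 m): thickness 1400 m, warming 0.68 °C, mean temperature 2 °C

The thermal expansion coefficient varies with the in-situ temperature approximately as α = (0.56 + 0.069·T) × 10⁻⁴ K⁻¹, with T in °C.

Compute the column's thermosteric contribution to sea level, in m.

Layer 1: α = (0.56 + 0.069×21)×10⁻⁴ = 2.009×10⁻⁴ K⁻¹
Layer 2: α = (0.56 + 0.069×15)×10⁻⁴ = 1.595×10⁻⁴ K⁻¹
Layer 3: α = (0.56 + 0.069×8.3)×10⁻⁴ = 1.1327×10⁻⁴ K⁻¹
Layer 4: α = (0.56 + 0.069×2)×10⁻⁴ = 0.698×10⁻⁴ K⁻¹
120 × 2.009×10⁻⁴ × 1.7 = 0.0409836 m
0.42 × 540 × 1.595×10⁻⁴ = 0.0361746 m
660–1430 m: 1.1327×10⁻⁴ × 0.34 × 770 = 0.029654086 m
Layer 4: 1400 × 0.698×10⁻⁴ × 0.68 = 0.0664496 m
Δh = 0.0409836 + 0.0361746 + 0.029654086 + 0.0664496 = 0.173261886 m

0.173 m of thermosteric rise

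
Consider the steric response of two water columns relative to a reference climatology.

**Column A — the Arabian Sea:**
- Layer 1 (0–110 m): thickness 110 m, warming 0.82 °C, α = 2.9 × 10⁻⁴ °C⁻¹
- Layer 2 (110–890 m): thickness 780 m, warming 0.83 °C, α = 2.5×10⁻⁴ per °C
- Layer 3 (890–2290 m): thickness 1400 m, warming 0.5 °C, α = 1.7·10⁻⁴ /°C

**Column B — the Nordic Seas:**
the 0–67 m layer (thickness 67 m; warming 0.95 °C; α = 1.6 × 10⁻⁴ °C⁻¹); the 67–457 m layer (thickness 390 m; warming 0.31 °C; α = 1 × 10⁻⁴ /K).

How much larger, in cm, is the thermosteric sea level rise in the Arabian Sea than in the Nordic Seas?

A 0–110 m: 0.82 × 110 × 2.9×10⁻⁴ = 0.026158 m
A 0.83 × 780 × 2.5×10⁻⁴ = 0.16185 m
A 1.7×10⁻⁴ × 1400 × 0.5 = 0.11900 m
A total: 0.307008 m
B Layer 1: 1.6×10⁻⁴ × 67 × 0.95 = 0.010184 m
B 67–457 m: 390 × 1×10⁻⁴ × 0.31 = 0.01209 m
B total: 0.022274 m
Difference: 0.307008 − 0.022274 = 0.284734 m

28.5 cm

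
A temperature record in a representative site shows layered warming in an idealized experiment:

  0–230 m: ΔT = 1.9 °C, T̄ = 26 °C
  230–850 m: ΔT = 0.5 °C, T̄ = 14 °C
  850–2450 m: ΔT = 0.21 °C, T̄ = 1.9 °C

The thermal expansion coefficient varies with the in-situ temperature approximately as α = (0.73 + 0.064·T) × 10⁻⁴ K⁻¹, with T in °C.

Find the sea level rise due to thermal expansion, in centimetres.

18.4 cm

Layer 1: α = (0.73 + 0.064×26)×10⁻⁴ = 2.394×10⁻⁴ K⁻¹
Layer 2: α = (0.73 + 0.064×14)×10⁻⁴ = 1.626×10⁻⁴ K⁻¹
Layer 3: α = (0.73 + 0.064×1.9)×10⁻⁴ = 0.8516×10⁻⁴ K⁻¹
0–230 m: 230 × 2.394×10⁻⁴ × 1.9 = 0.1046178 m
1.626×10⁻⁴ × 0.5 × 620 = 0.050406 m
Layer 3: 0.8516×10⁻⁴ × 0.21 × 1600 = 0.02861376 m
Δh = 0.1046178 + 0.050406 + 0.02861376 = 0.18363756 m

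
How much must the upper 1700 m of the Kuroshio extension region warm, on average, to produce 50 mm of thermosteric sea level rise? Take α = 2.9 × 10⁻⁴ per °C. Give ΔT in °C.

ΔT = Δh/(αH) = 0.05 / (2.9×10⁻⁴ × 1700) ≈ 0.1014 °C

0.10 °C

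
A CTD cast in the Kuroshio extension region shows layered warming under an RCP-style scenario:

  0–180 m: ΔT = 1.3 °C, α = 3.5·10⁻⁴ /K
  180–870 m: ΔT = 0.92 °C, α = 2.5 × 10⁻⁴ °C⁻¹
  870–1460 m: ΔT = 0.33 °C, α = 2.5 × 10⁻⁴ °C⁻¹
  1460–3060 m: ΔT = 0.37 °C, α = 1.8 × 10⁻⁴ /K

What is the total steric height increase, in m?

0–180 m: 180 × 1.3 × 3.5×10⁻⁴ = 0.08190 m
690 × 0.92 × 2.5×10⁻⁴ = 0.15870 m
Layer 3: 590 × 0.33 × 2.5×10⁻⁴ = 0.048675 m
1460–3060 m: 1.8×10⁻⁴ × 1600 × 0.37 = 0.10656 m
Δh = 0.08190 + 0.15870 + 0.048675 + 0.10656 = 0.395835 m ≈ 0.396 m

0.396 m of thermosteric rise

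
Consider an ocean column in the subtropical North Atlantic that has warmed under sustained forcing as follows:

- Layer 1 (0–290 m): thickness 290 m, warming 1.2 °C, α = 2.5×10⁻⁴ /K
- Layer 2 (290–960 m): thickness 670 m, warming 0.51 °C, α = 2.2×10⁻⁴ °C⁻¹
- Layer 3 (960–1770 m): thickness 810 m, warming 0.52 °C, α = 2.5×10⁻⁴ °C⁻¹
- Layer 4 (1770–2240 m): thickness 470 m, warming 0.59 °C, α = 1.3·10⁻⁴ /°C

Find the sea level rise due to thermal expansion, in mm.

Layer 1: 1.2 × 290 × 2.5×10⁻⁴ = 0.08700 m
Layer 2: 0.51 × 670 × 2.2×10⁻⁴ = 0.075174 m
0.52 × 810 × 2.5×10⁻⁴ = 0.10530 m
1.3×10⁻⁴ × 470 × 0.59 = 0.036049 m
Δh = 0.08700 + 0.075174 + 0.10530 + 0.036049 = 0.303523 m

about 304 mm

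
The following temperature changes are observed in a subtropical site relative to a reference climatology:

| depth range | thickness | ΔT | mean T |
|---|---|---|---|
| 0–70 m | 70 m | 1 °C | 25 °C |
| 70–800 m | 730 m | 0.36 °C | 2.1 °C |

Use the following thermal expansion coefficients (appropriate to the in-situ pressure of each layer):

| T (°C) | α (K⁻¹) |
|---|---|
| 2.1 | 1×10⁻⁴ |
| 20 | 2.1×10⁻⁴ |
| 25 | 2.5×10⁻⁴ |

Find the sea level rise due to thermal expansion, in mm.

Layer 1 at 25 °C → α = 2.5×10⁻⁴ K⁻¹
Layer 2 at 2.1 °C → α = 1×10⁻⁴ K⁻¹
0–70 m: 70 × 1 × 2.5×10⁻⁴ = 0.01750 m
0.36 × 730 × 1×10⁻⁴ = 0.02628 m
Δh = 0.01750 + 0.02628 = 0.04378 m

about 43.8 mm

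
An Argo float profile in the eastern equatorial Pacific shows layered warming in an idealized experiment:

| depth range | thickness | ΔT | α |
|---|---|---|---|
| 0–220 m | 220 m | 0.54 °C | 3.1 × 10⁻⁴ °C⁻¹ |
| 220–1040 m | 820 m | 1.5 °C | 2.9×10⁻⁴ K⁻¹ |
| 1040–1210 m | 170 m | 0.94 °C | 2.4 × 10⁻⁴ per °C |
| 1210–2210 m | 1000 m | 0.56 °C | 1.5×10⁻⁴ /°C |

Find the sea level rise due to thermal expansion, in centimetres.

220 × 3.1×10⁻⁴ × 0.54 = 0.036828 m
2.9×10⁻⁴ × 1.5 × 820 = 0.35670 m
Layer 3: 0.94 × 170 × 2.4×10⁻⁴ = 0.038352 m
1210–2210 m: 1.5×10⁻⁴ × 0.56 × 1000 = 0.08400 m
Δh = 0.036828 + 0.35670 + 0.038352 + 0.08400 = 0.51588 m

about 51.6 cm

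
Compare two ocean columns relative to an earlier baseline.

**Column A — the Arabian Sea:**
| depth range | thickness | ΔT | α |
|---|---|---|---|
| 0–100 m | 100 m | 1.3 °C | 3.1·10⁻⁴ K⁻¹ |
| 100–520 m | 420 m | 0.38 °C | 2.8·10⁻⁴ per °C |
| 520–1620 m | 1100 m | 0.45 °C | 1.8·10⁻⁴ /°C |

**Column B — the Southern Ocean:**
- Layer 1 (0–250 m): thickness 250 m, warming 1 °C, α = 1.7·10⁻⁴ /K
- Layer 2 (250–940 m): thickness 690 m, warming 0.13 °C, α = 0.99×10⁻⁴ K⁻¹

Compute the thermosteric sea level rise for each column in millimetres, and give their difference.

A 0–100 m: 3.1×10⁻⁴ × 100 × 1.3 = 0.04030 m
A Layer 2: 420 × 2.8×10⁻⁴ × 0.38 = 0.044688 m
A 520–1620 m: 1.8×10⁻⁴ × 1100 × 0.45 = 0.08910 m
A total: 0.174088 m
B Layer 1: 1.7×10⁻⁴ × 1 × 250 = 0.04250 m
B 690 × 0.13 × 0.99×10⁻⁴ = 0.0088803 m
B total: 0.0513803 m
Difference: 0.174088 − 0.0513803 = 0.1227077 m

A: 174 mm; B: 51.4 mm; difference 123 mm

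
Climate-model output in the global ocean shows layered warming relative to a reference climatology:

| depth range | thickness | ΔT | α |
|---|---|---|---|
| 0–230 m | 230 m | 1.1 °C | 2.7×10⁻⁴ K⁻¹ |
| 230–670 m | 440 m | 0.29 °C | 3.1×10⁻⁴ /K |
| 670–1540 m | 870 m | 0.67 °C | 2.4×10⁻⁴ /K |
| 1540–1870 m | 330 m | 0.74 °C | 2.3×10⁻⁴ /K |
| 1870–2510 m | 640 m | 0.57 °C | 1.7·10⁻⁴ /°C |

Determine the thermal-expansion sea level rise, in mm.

2.7×10⁻⁴ × 230 × 1.1 = 0.06831 m
Layer 2: 440 × 0.29 × 3.1×10⁻⁴ = 0.039556 m
Layer 3: 2.4×10⁻⁴ × 0.67 × 870 = 0.139896 m
330 × 0.74 × 2.3×10⁻⁴ = 0.056166 m
Layer 5: 640 × 0.57 × 1.7×10⁻⁴ = 0.062016 m
Δh = 0.06831 + 0.039556 + 0.139896 + 0.056166 + 0.062016 = 0.365944 m ≈ 366 mm

about 366 mm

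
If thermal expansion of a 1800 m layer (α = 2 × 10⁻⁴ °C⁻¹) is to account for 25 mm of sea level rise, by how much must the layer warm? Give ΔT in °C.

ΔT ≈ 0.0694 °C

ΔT = Δh/(αH) = 0.025 / (2×10⁻⁴ × 1800) ≈ 0.06944 °C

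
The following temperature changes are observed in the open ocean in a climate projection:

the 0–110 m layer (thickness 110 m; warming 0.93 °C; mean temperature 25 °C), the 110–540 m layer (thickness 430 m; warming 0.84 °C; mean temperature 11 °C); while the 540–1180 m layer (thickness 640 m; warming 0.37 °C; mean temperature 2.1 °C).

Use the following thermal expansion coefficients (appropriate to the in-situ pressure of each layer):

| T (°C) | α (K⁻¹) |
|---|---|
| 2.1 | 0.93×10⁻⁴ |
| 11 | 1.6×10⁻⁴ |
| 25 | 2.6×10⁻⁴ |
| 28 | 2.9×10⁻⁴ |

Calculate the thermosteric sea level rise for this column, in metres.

Layer 1 at 25 °C → α = 2.6×10⁻⁴ K⁻¹
Layer 2 at 11 °C → α = 1.6×10⁻⁴ K⁻¹
Layer 3 at 2.1 °C → α = 0.93×10⁻⁴ K⁻¹
0–110 m: 2.6×10⁻⁴ × 110 × 0.93 = 0.026598 m
Layer 2: 430 × 0.84 × 1.6×10⁻⁴ = 0.057792 m
Layer 3: 0.37 × 0.93×10⁻⁴ × 640 = 0.0220224 m
Δh = 0.026598 + 0.057792 + 0.0220224 = 0.1064124 m ≈ 0.11 m

Δh = 0.11 m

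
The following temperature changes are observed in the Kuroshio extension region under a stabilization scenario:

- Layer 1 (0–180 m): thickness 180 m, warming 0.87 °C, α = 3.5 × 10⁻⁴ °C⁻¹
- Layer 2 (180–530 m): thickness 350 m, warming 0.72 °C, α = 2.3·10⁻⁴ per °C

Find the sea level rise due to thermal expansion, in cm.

Δh = 11 cm

0.87 × 180 × 3.5×10⁻⁴ = 0.05481 m
Layer 2: 2.3×10⁻⁴ × 0.72 × 350 = 0.05796 m
Δh = 0.05481 + 0.05796 = 0.11277 m ≈ 11 cm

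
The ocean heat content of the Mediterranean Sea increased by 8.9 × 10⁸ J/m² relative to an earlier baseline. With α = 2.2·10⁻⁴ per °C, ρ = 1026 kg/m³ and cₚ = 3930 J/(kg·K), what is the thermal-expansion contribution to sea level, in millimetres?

Δh = αQ/(ρcₚ) = 2.2×10⁻⁴ × 8.9×10⁸ / (1026 × 3930) ≈ 0.048559 m

Δh ≈ 48.6 mm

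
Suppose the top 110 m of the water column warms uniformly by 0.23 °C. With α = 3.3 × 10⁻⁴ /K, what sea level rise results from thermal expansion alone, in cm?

Δh = αΔT·H = 3.3×10⁻⁴ × 0.23 × 110 = 0.008349 m

Δh ≈ 0.835 cm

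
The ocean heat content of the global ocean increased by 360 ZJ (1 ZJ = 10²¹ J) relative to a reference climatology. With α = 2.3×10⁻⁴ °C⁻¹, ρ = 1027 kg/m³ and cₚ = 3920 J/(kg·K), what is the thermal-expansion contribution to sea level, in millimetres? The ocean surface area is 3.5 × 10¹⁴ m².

Δh = 59 mm

Per unit area: Q = 360×10²¹ / (3.5×10¹⁴) ≈ 1.029×10⁹ J/m²
Δh = αQ/(ρcₚ) = 2.3×10⁻⁴ × 1.029×10⁹ / (1027 × 3920) ≈ 0.058788 m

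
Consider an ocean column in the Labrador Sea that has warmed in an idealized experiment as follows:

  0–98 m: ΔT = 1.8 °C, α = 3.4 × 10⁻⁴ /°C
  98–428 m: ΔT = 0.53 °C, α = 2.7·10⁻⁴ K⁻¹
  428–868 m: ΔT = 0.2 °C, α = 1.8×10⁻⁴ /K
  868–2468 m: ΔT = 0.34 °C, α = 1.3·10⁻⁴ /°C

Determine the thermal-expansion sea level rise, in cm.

Δh = 19 cm

Layer 1: 98 × 3.4×10⁻⁴ × 1.8 = 0.059976 m
Layer 2: 2.7×10⁻⁴ × 330 × 0.53 = 0.047223 m
440 × 0.2 × 1.8×10⁻⁴ = 0.01584 m
Layer 4: 1.3×10⁻⁴ × 1600 × 0.34 = 0.07072 m
Δh = 0.059976 + 0.047223 + 0.01584 + 0.07072 = 0.193759 m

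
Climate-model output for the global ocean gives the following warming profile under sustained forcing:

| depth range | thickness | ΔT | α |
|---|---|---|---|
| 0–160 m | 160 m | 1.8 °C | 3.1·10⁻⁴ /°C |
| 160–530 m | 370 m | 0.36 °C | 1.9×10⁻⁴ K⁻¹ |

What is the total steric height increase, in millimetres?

Δh ≈ 115 mm

0–160 m: 1.8 × 160 × 3.1×10⁻⁴ = 0.08928 m
160–530 m: 1.9×10⁻⁴ × 0.36 × 370 = 0.025308 m
Δh = 0.08928 + 0.025308 = 0.114588 m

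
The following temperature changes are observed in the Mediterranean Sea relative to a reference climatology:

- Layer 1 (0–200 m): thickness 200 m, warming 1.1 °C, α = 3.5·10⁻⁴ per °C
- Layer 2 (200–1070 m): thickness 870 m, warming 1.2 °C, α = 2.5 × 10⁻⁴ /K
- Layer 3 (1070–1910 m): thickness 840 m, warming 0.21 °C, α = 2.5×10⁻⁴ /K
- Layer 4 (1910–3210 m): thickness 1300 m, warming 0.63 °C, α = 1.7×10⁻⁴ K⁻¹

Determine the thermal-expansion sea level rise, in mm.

Layer 1: 3.5×10⁻⁴ × 200 × 1.1 = 0.07700 m
200–1070 m: 1.2 × 2.5×10⁻⁴ × 870 = 0.26100 m
2.5×10⁻⁴ × 840 × 0.21 = 0.04410 m
1.7×10⁻⁴ × 1300 × 0.63 = 0.13923 m
Δh = 0.07700 + 0.26100 + 0.04410 + 0.13923 = 0.52133 m

520 mm of thermosteric rise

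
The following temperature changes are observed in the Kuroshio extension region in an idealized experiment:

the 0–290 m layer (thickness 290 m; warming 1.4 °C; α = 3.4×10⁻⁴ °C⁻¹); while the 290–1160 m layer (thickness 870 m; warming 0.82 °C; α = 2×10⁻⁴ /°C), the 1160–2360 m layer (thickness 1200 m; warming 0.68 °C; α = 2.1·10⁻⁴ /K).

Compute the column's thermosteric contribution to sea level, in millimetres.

about 452 mm

Layer 1: 290 × 1.4 × 3.4×10⁻⁴ = 0.13804 m
290–1160 m: 0.82 × 870 × 2×10⁻⁴ = 0.14268 m
1160–2360 m: 2.1×10⁻⁴ × 0.68 × 1200 = 0.17136 m
Δh = 0.13804 + 0.14268 + 0.17136 = 0.45208 m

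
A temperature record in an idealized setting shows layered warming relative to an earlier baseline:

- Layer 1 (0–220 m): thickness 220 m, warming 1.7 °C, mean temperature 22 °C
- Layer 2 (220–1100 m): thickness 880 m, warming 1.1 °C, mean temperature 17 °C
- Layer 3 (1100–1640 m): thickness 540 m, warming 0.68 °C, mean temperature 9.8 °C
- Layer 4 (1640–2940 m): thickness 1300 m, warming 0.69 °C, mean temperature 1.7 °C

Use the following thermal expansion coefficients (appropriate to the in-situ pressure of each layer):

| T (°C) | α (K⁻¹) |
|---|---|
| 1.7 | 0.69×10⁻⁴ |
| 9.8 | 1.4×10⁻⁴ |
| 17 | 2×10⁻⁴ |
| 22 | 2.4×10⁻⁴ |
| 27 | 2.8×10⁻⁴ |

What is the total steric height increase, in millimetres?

Δh ≈ 397 mm

Layer 1 at 22 °C → α = 2.4×10⁻⁴ K⁻¹
Layer 2 at 17 °C → α = 2×10⁻⁴ K⁻¹
Layer 3 at 9.8 °C → α = 1.4×10⁻⁴ K⁻¹
Layer 4 at 1.7 °C → α = 0.69×10⁻⁴ K⁻¹
Layer 1: 1.7 × 2.4×10⁻⁴ × 220 = 0.08976 m
1.1 × 2×10⁻⁴ × 880 = 0.19360 m
Layer 3: 540 × 0.68 × 1.4×10⁻⁴ = 0.051408 m
Layer 4: 0.69 × 1300 × 0.69×10⁻⁴ = 0.061893 m
Δh = 0.08976 + 0.19360 + 0.051408 + 0.061893 = 0.396661 m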